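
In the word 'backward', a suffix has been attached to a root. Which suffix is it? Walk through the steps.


The word 'backward' = 'back' (root) + '-ward' (suffix). The suffix is '-ward'.

ward


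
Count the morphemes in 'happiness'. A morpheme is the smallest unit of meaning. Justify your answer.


Decomposition: happy (root) + -ness (suffix) = 2 morpheme(s)

2 morphemes


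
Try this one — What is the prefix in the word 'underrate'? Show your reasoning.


The word 'underrate' = 'under' (prefix) + 'rate' (root). The prefix is 'under'.

under


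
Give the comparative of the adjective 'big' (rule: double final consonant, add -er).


Apply comparative formation (double final consonant, add -er): 'big' -> 'bigger'.

bigger


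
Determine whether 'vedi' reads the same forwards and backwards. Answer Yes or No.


Forward: 'vedi'
Reversed: 'idev'
They differ.

No


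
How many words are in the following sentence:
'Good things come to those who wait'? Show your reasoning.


Split into words: Good | things | come | to | those | who | wait = 7 words.

7


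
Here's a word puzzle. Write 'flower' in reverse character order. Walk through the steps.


Reverse 'flower' character by character: 'rewolf'.

rewolf


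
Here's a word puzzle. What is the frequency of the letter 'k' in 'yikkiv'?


Letter 'k' in 'yikkiv': found at position(s) 3, 4 = 2 occurrence(s).

2


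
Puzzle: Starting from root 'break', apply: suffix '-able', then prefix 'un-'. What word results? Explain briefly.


Step 1: Add suffix '-able' to 'break' = 'breakable'
Step 2: Add prefix 'un-' to 'breakable' = 'unbreakable'

unbreakable


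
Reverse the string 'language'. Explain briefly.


Reverse 'language' character by character: 'egaugnal'.

egaugnal


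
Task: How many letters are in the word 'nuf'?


Spell out 'nuf' and number each letter: n(1), u(2), f(3). Total: 3 letters.

3


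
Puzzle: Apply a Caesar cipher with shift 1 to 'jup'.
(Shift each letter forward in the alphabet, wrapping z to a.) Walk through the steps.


Shift each letter by 1: j -> k, u -> v, p -> q. Result: 'kvq'.

kvq


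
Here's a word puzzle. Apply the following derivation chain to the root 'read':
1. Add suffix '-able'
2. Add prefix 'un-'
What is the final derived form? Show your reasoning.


Step 1: Add suffix '-able' to 'read' = 'readable'
Step 2: Add prefix 'un-' to 'readable' = 'unreadable'

unreadable


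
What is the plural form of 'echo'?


Apply rule: Add -es (consonant + o). 'echo' becomes 'echoes'.

echoes


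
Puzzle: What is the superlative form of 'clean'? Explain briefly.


Apply superlative formation (add -est): 'clean' -> 'cleanest'.

cleanest


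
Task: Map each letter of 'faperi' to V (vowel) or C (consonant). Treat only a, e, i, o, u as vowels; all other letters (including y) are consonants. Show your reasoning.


Letter mapping: f = C, a = V, p = C, e = V, r = C, i = V.

CVCVCV


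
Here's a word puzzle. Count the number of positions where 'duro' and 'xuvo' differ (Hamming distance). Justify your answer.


Alignment:
Position 1: 'd' vs 'x' = DIFFER
Position 2: 'u' vs 'u' = match
Position 3: 'r' vs 'v' = DIFFER
Position 4: 'o' vs 'o' = match
Total differences: 2

2


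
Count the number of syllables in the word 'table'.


Break 'table' into syllables: ta-ble -> ta | ble = 2 syllables

2 syllables


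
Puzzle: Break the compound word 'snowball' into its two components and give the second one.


Split 'snowball' into 'snow' + 'ball'. The second part is 'ball'.

ball


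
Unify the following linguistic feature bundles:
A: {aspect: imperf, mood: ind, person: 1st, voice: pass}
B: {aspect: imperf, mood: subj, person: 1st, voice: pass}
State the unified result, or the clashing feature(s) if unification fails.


Compare features:
aspect: A=imperf vs B=imperf -> unified: imperf
mood: A=ind vs B=subj -> CLASH
person: A=1st vs B=1st -> unified: 1st
voice: A=pass vs B=pass -> unified: pass
Clash detected on feature 'mood' (ind vs subj); unification fails.

CLASH on 'mood' (ind vs subj)


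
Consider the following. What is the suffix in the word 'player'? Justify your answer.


The word 'player' = 'play' (root) + '-er' (suffix). The suffix is '-er'.

er


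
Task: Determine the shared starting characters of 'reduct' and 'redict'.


Compare from the start: 3 characters match: 'red'. Mismatch at position 4: 'u' vs 'i'.

red


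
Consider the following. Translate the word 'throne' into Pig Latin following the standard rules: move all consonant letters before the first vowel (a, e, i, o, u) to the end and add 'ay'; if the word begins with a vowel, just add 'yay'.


'throne': move consonant cluster 'thr' to end and add 'ay': 'onethray'.

onethray


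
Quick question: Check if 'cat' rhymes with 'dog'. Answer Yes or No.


Rime (stressed vowel + following sounds) of 'cat': -at = /æt/
Rime of 'dog': -og = /ɒg/
/æt/ and /ɒg/ are different ending sounds, so the words do not rhyme.

No


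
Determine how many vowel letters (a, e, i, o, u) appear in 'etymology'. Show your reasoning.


Vowels in 'etymology': e, o, o = 3 vowels.

3


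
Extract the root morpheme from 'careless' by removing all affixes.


Remove suffix '-less' from 'careless' to get root 'care'.

care


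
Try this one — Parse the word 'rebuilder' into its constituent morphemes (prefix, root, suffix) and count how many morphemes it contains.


Step 1: Identify prefix: 're' (meaning: again)
Step 2: Identify root: 'build'
Step 3: Identify suffix(es): 'er'
Decomposition: re- (prefix: again) + build (root) + -er (suffix: one who)
Total morphemes: 3

3 morphemes (re- (prefix: again) + build (root) + -er (suffix: one who))


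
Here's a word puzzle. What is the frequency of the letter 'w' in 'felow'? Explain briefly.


Letter 'w' in 'felow': found at position(s) 5 = 1 occurrence(s).

1


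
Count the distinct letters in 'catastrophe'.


Unique letters in 'catastrophe': {a, c, e, h, o, p, r, s, t} = 9 distinct letters.

9


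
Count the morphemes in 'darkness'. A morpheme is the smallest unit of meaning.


Decomposition: dark (root) + -ness (suffix) = 2 morpheme(s)

2 morphemes


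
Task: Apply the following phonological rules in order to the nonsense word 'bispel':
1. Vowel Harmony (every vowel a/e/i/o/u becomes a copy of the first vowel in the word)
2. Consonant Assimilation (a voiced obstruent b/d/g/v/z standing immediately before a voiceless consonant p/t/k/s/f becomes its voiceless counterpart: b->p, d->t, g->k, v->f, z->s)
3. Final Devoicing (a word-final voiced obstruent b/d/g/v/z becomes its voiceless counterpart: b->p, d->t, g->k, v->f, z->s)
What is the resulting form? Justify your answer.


Starting form: 'bispel'
Rule 1: Vowel Harmony: all vowels become 'i' (matching first vowel). 'bispel' -> 'bispil'
Rule 2: Consonant Assimilation: no voiced obstruent (b/d/g/v/z) stands immediately before a voiceless consonant (p/t/k/s/f). No change.
Rule 3: Final Devoicing: final consonant 'l' is not one of the voiced obstruents b/d/g/v/z. No change.
Final form: 'bispil'

bispil


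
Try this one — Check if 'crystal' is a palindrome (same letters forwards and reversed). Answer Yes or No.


Forward: 'crystal'
Reversed: 'latsyrc'
They differ.

No


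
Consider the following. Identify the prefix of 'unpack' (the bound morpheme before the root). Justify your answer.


The word 'unpack' = 'un' (prefix) + 'pack' (root). The prefix is 'un'.

un


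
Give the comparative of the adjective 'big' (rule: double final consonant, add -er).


Apply comparative formation (double final consonant, add -er): 'big' -> 'bigger'.

bigger


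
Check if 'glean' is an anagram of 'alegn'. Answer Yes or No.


Sorted letters of 'glean': 'aegln'
Sorted letters of 'alegn': 'aegln'
They match.

Yes


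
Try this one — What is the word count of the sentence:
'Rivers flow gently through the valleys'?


Split into words: Rivers | flow | gently | through | the | valleys = 6 words.

6


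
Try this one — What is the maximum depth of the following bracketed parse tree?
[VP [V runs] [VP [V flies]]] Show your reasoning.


Count bracket nesting levels:
'[' at pos 0: depth = 1
'[' at pos 4: depth = 2
'[' at pos 13: depth = 2
'[' at pos 17: depth = 3
Maximum depth reached: 3

3


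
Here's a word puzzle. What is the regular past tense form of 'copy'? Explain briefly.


Apply rule: Change -y to -ied. 'copy' becomes 'copied'.

copied


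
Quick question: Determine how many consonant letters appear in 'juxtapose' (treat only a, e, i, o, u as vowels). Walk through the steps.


Consonants in 'juxtapose': j, x, t, p, s = 5 consonants.

5


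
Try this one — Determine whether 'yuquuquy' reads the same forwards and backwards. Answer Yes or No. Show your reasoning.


Forward: 'yuquuquy'
Reversed: 'yuquuquy'
They are identical.

Yes


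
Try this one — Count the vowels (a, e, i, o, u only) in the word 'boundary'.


Vowels in 'boundary': o, u, a = 3 vowels.

3


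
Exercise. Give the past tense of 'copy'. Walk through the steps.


Apply rule: Change -y to -ied. 'copy' becomes 'copied'.

copied


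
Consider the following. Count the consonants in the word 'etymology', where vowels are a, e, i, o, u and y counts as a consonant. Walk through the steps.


Consonants in 'etymology': t, y, m, l, g, y = 6 consonants.

6


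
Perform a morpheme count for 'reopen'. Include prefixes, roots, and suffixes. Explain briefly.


Decomposition: re- (prefix) + open (root) = 2 morpheme(s)

2 morphemes


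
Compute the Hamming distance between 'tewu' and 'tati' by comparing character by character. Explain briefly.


Alignment:
Position 1: 't' vs 't' = match
Position 2: 'e' vs 'a' = DIFFER
Position 3: 'w' vs 't' = DIFFER
Position 4: 'u' vs 'i' = DIFFER
Total differences: 3

3


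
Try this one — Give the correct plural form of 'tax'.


Apply rule: Add -es (sibilant/fricative ending). 'tax' becomes 'taxes'.

taxes


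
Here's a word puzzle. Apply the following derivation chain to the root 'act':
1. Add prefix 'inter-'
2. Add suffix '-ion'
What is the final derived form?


Step 1: Add prefix 'inter-' to 'act' = 'interact'
Step 2: Add suffix '-ion' to 'interact' = 'interaction'

interaction


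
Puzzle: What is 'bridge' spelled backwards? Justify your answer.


Reverse 'bridge' character by character: 'egdirb'.

egdirb


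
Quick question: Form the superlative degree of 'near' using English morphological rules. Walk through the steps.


Apply superlative formation (add -est): 'near' -> 'nearest'.

nearest


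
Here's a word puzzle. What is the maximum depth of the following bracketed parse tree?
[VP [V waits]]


Count bracket nesting levels:
'[' at pos 0: depth = 1
'[' at pos 4: depth = 2
Maximum depth reached: 2

2


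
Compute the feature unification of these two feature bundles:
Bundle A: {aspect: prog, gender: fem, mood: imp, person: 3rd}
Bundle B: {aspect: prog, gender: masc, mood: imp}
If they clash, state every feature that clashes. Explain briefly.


Compare features:
aspect: A=prog vs B=prog -> unified: prog
gender: A=fem vs B=masc -> CLASH
mood: A=imp vs B=imp -> unified: imp
person: A=3rd vs B=_ -> unified: 3rd
Clash detected on feature 'gender' (fem vs masc); unification fails.

CLASH on 'gender' (fem vs masc)


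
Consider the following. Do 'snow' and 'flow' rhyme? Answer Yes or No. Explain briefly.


Rime (stressed vowel + following sounds) of 'snow': -ow = /oʊ/
Rime of 'flow': -ow = /oʊ/
/oʊ/ and /oʊ/ are the same ending sound, so the words rhyme.

Yes


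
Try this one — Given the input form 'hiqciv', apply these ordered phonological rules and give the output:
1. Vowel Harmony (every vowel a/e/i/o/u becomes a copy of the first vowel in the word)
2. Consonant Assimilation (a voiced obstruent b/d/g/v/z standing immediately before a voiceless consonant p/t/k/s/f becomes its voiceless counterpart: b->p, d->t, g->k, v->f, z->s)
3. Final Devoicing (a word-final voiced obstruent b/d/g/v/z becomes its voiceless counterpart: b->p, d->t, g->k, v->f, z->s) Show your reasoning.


Starting form: 'hiqciv'
Rule 1: Vowel Harmony: all vowels already match. No change.
Rule 2: Consonant Assimilation: no voiced obstruent (b/d/g/v/z) stands immediately before a voiceless consonant (p/t/k/s/f). No change.
Rule 3: Final Devoicing: word-final voiced obstruent 'v' becomes voiceless 'f'. 'hiqciv' -> 'hiqcif'
Final form: 'hiqcif'

hiqcif


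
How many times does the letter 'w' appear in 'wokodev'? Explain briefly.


Letter 'w' in 'wokodev': found at position(s) 1 = 1 occurrence(s).

1


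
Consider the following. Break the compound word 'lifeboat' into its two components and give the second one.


Split 'lifeboat' into 'life' + 'boat'. The second part is 'boat'.

boat


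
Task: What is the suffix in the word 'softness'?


The word 'softness' = 'soft' (root) + '-ness' (suffix). The suffix is '-ness'.

ness


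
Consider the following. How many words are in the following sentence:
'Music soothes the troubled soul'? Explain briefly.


Split into words: Music | soothes | the | troubled | soul = 5 words.

5


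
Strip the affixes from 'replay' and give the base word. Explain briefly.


Remove prefix 're' from 'replay' to get root 'play'.

play


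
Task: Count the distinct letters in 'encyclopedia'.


Unique letters in 'encyclopedia': {a, c, d, e, i, l, n, o, p, y} = 10 distinct letters.

10


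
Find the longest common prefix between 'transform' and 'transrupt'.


Compare from the start: 5 characters match: 'trans'. Mismatch at position 6: 'f' vs 'r'.

trans


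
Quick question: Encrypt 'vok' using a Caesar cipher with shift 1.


Shift each letter by 1: v -> w, o -> p, k -> l. Result: 'wpl'.

wpl


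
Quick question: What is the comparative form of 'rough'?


Apply comparative formation (add -er): 'rough' -> 'rougher'.

rougher


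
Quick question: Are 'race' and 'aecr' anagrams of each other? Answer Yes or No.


Sorted letters of 'race': 'acer'
Sorted letters of 'aecr': 'acer'
They match.

Yes


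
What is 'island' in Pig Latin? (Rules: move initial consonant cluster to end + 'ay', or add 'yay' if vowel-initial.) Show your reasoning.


'island' starts with a vowel, so add 'yay': 'islandyay'.

islandyay


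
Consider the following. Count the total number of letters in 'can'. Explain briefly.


Spell out 'can' and number each letter: c(1), a(2), n(3). Total: 3 letters.

3


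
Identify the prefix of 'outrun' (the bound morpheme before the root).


The word 'outrun' = 'out' (prefix) + 'run' (root). The prefix is 'out'.

out


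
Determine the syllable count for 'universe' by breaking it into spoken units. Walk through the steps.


Break 'universe' into syllables: u-ni-verse -> u | ni | verse = 3 syllables

3 syllables


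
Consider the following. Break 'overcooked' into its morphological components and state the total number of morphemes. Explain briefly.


Step 1: Identify prefix: 'over' (meaning: excessively)
Step 2: Identify root: 'cook'
Step 3: Identify suffix(es): 'ed'
Decomposition: over- (prefix: excessively) + cook (root) + -ed (suffix: past)
Total morphemes: 3

3 morphemes (over- (prefix: excessively) + cook (root) + -ed (suffix: past))


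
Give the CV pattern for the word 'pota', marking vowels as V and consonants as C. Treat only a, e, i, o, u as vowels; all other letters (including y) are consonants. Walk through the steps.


Letter mapping: p = C, o = V, t = C, a = V.

CVCV


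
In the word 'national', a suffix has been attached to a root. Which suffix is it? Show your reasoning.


The word 'national' = 'nation' (root) + '-al' (suffix). The suffix is '-al'.

al


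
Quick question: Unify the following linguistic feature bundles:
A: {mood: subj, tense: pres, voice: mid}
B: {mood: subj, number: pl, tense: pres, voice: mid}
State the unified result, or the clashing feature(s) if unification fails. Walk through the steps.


Compare features:
mood: A=subj vs B=subj -> unified: subj
number: A=_ vs B=pl -> unified: pl
tense: A=pres vs B=pres -> unified: pres
voice: A=mid vs B=mid -> unified: mid
No clashes found.

Unified: {mood: subj, number: pl, tense: pres, voice: mid}


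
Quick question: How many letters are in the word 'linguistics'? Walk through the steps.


Spell out 'linguistics' and number each letter: l(1), i(2), n(3), g(4), u(5), i(6), s(7), t(8), i(9), c(10), s(11). Total: 11 letters.

11


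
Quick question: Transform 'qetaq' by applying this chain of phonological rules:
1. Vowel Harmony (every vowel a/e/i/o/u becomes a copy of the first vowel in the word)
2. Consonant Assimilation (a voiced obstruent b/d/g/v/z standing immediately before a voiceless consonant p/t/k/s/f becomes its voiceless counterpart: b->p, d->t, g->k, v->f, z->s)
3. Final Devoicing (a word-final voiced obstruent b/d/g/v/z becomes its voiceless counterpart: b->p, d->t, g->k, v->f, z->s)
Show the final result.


Starting form: 'qetaq'
Rule 1: Vowel Harmony: all vowels become 'e' (matching first vowel). 'qetaq' -> 'qeteq'
Rule 2: Consonant Assimilation: no voiced obstruent (b/d/g/v/z) stands immediately before a voiceless consonant (p/t/k/s/f). No change.
Rule 3: Final Devoicing: final consonant 'q' is not one of the voiced obstruents b/d/g/v/z. No change.
Final form: 'qeteq'

qeteq


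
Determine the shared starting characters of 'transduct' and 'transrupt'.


Compare from the start: 5 characters match: 'trans'. Mismatch at position 6: 'd' vs 'r'.

trans


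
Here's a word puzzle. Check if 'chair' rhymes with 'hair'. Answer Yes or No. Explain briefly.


Rime (stressed vowel + following sounds) of 'chair': -air = /ɛər/
Rime of 'hair': -air = /ɛər/
/ɛər/ and /ɛər/ are the same ending sound, so the words rhyme.

Yes


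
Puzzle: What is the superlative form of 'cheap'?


Apply superlative formation (add -est): 'cheap' -> 'cheapest'.

cheapest


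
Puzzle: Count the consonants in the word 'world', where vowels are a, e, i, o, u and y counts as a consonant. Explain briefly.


Consonants in 'world': w, r, l, d = 4 consonants.

4


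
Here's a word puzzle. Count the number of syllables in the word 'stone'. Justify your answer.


Break 'stone' into syllables: stone -> stone = 1 syllable

1 syllable


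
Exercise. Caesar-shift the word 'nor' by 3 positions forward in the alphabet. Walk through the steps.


Shift each letter by 3: n -> q, o -> r, r -> u. Result: 'qru'.

qru


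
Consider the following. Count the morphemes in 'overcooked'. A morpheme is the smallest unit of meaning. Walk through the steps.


Decomposition: over- (prefix) + cook (root) + -ed (suffix) = 3 morpheme(s)

3 morphemes


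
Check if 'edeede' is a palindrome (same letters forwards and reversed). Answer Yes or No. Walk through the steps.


Forward: 'edeede'
Reversed: 'edeede'
They are identical.

Yes


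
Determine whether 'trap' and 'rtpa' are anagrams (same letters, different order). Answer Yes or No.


Sorted letters of 'trap': 'aprt'
Sorted letters of 'rtpa': 'aprt'
They match.

Yes


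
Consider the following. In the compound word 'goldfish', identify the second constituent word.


Split 'goldfish' into 'gold' + 'fish'. The second part is 'fish'.

fish


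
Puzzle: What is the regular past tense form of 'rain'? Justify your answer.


Apply rule: Add -ed. 'rain' becomes 'rained'.

rained


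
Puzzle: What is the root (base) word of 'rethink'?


Remove prefix 're' from 'rethink' to get root 'think'.

think


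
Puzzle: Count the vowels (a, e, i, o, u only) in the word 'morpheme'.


Vowels in 'morpheme': o, e, e = 3 vowels.

3


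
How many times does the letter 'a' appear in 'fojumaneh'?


Letter 'a' in 'fojumaneh': found at position(s) 6 = 1 occurrence(s).

1


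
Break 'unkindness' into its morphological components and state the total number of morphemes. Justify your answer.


Step 1: Identify prefix: 'un' (meaning: not/reverse)
Step 2: Identify root: 'kind'
Step 3: Identify suffix(es): 'ness'
Decomposition: un- (prefix: not/reverse) + kind (root) + -ness (suffix: state of)
Total morphemes: 3

3 morphemes (un- (prefix: not/reverse) + kind (root) + -ness (suffix: state of))


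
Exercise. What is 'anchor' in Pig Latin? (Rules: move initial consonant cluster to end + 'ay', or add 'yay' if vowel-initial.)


'anchor' starts with a vowel, so add 'yay': 'anchoryay'.

anchoryay


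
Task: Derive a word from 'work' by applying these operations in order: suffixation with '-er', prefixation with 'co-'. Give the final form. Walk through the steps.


Step 1: Add suffix '-er' to 'work' = 'worker'
Step 2: Add prefix 'co-' to 'worker' = 'coworker'

coworker


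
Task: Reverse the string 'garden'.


Reverse 'garden' character by character: 'nedrag'.

nedrag


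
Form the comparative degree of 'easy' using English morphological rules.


Apply comparative formation (consonant + y: change y to i, add -er): 'easy' -> 'easier'.

easier


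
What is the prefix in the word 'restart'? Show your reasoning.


The word 'restart' = 're' (prefix) + 'start' (root). The prefix is 're'.

re


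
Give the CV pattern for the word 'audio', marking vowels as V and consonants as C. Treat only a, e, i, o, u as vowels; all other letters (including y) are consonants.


Letter mapping: a = V, u = V, d = C, i = V, o = V.

VVCVV


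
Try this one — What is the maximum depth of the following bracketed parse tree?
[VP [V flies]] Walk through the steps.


Count bracket nesting levels:
'[' at pos 0: depth = 1
'[' at pos 4: depth = 2
Maximum depth reached: 2

2


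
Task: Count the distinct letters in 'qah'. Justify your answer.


Unique letters in 'qah': {a, h, q} = 3 distinct letters.

3


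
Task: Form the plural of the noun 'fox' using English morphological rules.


Apply rule: Add -es (sibilant/fricative ending). 'fox' becomes 'foxes'.

foxes


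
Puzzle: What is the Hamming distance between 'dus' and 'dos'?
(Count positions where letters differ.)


Alignment:
Position 1: 'd' vs 'd' = match
Position 2: 'u' vs 'o' = DIFFER
Position 3: 's' vs 's' = match
Total differences: 1

1


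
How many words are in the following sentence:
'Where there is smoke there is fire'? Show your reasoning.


Split into words: Where | there | is | smoke | there | is | fire = 7 words.

7


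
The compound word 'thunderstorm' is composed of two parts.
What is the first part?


Split 'thunderstorm' into 'thunder' + 'storm'. The first part is 'thunder'.

thunder


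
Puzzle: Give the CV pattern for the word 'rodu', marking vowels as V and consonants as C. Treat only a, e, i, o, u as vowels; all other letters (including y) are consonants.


Letter mapping: r = C, o = V, d = C, u = V.

CVCV


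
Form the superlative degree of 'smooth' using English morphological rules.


Apply superlative formation (add -est): 'smooth' -> 'smoothest'.

smoothest


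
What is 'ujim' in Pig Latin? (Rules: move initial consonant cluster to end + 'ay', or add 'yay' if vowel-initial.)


'ujim' starts with a vowel, so add 'yay': 'ujimyay'.

ujimyay


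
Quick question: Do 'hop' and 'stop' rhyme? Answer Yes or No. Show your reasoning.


Rime (stressed vowel + following sounds) of 'hop': -op = /ɒp/
Rime of 'stop': -op = /ɒp/
/ɒp/ and /ɒp/ are the same ending sound, so the words rhyme.

Yes


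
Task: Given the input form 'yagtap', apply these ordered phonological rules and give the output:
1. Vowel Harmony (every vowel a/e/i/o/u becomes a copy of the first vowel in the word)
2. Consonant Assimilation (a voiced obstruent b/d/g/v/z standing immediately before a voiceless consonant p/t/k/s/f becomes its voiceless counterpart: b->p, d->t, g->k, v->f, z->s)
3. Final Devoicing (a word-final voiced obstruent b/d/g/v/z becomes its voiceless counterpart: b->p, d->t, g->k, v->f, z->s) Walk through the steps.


Starting form: 'yagtap'
Rule 1: Vowel Harmony: all vowels already match. No change.
Rule 2: Consonant Assimilation: voiced obstruent before voiceless consonant becomes voiceless ('gt' -> 'kt'). 'yagtap' -> 'yaktap'
Rule 3: Final Devoicing: final consonant 'p' is not one of the voiced obstruents b/d/g/v/z. No change.
Final form: 'yaktap'

yaktap


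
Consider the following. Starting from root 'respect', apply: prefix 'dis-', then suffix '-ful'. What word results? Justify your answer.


Step 1: Add prefix 'dis-' to 'respect' = 'disrespect'
Step 2: Add suffix '-ful' to 'disrespect' = 'disrespectful'

disrespectful


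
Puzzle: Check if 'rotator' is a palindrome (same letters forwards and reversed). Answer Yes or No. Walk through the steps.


Forward: 'rotator'
Reversed: 'rotator'
They are identical.

Yes


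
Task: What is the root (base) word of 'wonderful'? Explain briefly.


Remove suffix '-ful' from 'wonderful' to get root 'wonder'.

wonder


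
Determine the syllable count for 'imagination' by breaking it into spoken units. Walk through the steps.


Break 'imagination' into syllables: i-mag-i-na-tion -> i | mag | i | na | tion = 5 syllables

5 syllables


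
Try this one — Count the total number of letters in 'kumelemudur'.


Spell out 'kumelemudur' and number each letter: k(1), u(2), m(3), e(4), l(5), e(6), m(7), u(8), d(9), u(10), r(11). Total: 11 letters.

11


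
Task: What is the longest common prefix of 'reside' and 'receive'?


Compare from the start: 2 characters match: 're'. Mismatch at position 3: 's' vs 'c'.

re


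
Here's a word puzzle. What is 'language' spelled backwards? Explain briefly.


Reverse 'language' character by character: 'egaugnal'.

egaugnal


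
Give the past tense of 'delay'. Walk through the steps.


Apply rule: Add -ed. 'delay' becomes 'delayed'.

delayed


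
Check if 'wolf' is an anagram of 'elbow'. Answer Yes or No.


Sorted letters of 'wolf': 'flow'
Sorted letters of 'elbow': 'below'
They do not match.

No


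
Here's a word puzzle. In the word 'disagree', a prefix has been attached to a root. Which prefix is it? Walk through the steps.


The word 'disagree' = 'dis' (prefix) + 'agree' (root). The prefix is 'dis'.

dis


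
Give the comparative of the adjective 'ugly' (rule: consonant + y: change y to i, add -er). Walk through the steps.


Apply comparative formation (consonant + y: change y to i, add -er): 'ugly' -> 'uglier'.

uglier


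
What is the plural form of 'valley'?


Apply rule: Add -s. 'valley' becomes 'valleys'.

valleys


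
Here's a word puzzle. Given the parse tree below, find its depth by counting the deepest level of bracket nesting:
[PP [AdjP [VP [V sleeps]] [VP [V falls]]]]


Count bracket nesting levels:
'[' at pos 0: depth = 1
'[' at pos 4: depth = 2
'[' at pos 10: depth = 3
'[' at pos 14: depth = 4
'[' at pos 26: depth = 3
'[' at pos 30: depth = 4
Maximum depth reached: 4

4


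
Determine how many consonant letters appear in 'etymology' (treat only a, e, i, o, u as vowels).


Consonants in 'etymology': t, y, m, l, g, y = 6 consonants.

6


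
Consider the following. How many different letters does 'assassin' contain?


Unique letters in 'assassin': {a, i, n, s} = 4 distinct letters.

4


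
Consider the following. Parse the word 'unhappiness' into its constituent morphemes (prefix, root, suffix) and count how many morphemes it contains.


Step 1: Identify prefix: 'un' (meaning: not/reverse)
Step 2: Identify root: 'happy'
Step 3: Identify suffix(es): 'ness'
Decomposition: un- (prefix: not/reverse) + happy (root) + -ness (suffix: state of)
Total morphemes: 3

3 morphemes (un- (prefix: not/reverse) + happy (root) + -ness (suffix: state of))


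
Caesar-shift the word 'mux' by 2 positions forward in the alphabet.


Shift each letter by 2: m -> o, u -> w, x -> z. Result: 'owz'.

owz


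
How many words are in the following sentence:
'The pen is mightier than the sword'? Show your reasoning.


Split into words: The | pen | is | mightier | than | the | sword = 7 words.

7


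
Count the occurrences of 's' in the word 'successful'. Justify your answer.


Letter 's' in 'successful': found at position(s) 1, 6, 7 = 3 occurrence(s).

3


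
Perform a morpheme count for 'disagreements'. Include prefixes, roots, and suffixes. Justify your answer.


Decomposition: dis- (prefix) + agree (root) + -ment (suffix) + -s (plural) = 4 morpheme(s)

4 morphemes


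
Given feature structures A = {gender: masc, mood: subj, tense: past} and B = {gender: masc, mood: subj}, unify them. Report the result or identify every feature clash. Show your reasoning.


Compare features:
gender: A=masc vs B=masc -> unified: masc
mood: A=subj vs B=subj -> unified: subj
tense: A=past vs B=_ -> unified: past
No clashes found.

Unified: {gender: masc, mood: subj, tense: past}


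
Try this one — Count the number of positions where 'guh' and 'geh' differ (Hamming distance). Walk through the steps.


Alignment:
Position 1: 'g' vs 'g' = match
Position 2: 'u' vs 'e' = DIFFER
Position 3: 'h' vs 'h' = match
Total differences: 1

1


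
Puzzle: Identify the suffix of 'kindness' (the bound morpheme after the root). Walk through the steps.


The word 'kindness' = 'kind' (root) + '-ness' (suffix). The suffix is '-ness'.

ness


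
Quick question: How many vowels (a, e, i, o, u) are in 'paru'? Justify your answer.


Vowels in 'paru': a, u = 2 vowels.

2


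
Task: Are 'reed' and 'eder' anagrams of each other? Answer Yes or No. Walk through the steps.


Sorted letters of 'reed': 'deer'
Sorted letters of 'eder': 'deer'
They match.

Yes


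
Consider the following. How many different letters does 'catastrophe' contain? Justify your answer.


Unique letters in 'catastrophe': {a, c, e, h, o, p, r, s, t} = 9 distinct letters.

9


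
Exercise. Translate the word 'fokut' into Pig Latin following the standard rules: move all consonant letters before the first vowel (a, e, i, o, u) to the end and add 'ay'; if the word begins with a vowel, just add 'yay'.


'fokut': move consonant cluster 'f' to end and add 'ay': 'okutfay'.

okutfay


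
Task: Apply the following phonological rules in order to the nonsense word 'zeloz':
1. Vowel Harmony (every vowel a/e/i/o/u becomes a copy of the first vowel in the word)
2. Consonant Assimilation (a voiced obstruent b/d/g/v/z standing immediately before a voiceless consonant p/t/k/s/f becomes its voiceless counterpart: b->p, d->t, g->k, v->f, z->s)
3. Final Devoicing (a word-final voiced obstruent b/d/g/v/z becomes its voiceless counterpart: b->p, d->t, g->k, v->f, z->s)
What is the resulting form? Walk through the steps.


Starting form: 'zeloz'
Rule 1: Vowel Harmony: all vowels become 'e' (matching first vowel). 'zeloz' -> 'zelez'
Rule 2: Consonant Assimilation: no voiced obstruent (b/d/g/v/z) stands immediately before a voiceless consonant (p/t/k/s/f). No change.
Rule 3: Final Devoicing: word-final voiced obstruent 'z' becomes voiceless 's'. 'zelez' -> 'zeles'
Final form: 'zeles'

zeles


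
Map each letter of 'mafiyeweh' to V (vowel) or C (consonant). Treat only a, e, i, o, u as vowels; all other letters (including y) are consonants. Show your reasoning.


Letter mapping: m = C, a = V, f = C, i = V, y = C, e = V, w = C, e = V, h = C.

CVCVCVCVC


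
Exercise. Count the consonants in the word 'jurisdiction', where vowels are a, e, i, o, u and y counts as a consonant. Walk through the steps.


Consonants in 'jurisdiction': j, r, s, d, c, t, n = 7 consonants.

7


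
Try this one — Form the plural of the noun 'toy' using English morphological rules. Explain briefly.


Apply rule: Add -s. 'toy' becomes 'toys'.

toys


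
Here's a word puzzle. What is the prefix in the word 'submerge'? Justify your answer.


The word 'submerge' = 'sub' (prefix) + 'merge' (root). The prefix is 'sub'.

sub


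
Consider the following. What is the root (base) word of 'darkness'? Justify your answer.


Remove suffix '-ness' from 'darkness' to get root 'dark'.

dark


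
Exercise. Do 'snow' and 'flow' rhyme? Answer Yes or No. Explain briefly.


Rime (stressed vowel + following sounds) of 'snow': -ow = /oʊ/
Rime of 'flow': -ow = /oʊ/
/oʊ/ and /oʊ/ are the same ending sound, so the words rhyme.

Yes


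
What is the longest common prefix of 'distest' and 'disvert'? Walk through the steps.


Compare from the start: 3 characters match: 'dis'. Mismatch at position 4: 't' vs 'v'.

dis


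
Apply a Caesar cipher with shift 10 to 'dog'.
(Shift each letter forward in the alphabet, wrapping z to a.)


Shift each letter by 10: d -> n, o -> y, g -> q. Result: 'nyq'.

nyq


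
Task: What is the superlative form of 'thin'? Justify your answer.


Apply superlative formation (double final consonant, add -est): 'thin' -> 'thinnest'.

thinnest


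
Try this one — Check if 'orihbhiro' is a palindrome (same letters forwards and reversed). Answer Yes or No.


Forward: 'orihbhiro'
Reversed: 'orihbhiro'
They are identical.

Yes


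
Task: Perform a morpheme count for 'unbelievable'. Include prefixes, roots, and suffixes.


Decomposition: un- (prefix) + believe (root) + -able (suffix) = 3 morpheme(s)

3 morphemes


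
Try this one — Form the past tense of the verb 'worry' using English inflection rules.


Apply rule: Change -y to -ied. 'worry' becomes 'worried'.

worried


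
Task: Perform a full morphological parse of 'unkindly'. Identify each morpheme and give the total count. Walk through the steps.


Step 1: Identify prefix: 'un' (meaning: not/reverse)
Step 2: Identify root: 'kind'
Step 3: Identify suffix(es): 'ly'
Decomposition: un- (prefix: not/reverse) + kind (root) + -ly (suffix: in manner of)
Total morphemes: 3

3 morphemes (un- (prefix: not/reverse) + kind (root) + -ly (suffix: in manner of))


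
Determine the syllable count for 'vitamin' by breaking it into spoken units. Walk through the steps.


Break 'vitamin' into syllables: vi-ta-min -> vi | ta | min = 3 syllables

3 syllables


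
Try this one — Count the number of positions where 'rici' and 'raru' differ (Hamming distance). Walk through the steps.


Alignment:
Position 1: 'r' vs 'r' = match
Position 2: 'i' vs 'a' = DIFFER
Position 3: 'c' vs 'r' = DIFFER
Position 4: 'i' vs 'u' = DIFFER
Total differences: 3

3


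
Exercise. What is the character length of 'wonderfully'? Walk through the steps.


Spell out 'wonderfully' and number each letter: w(1), o(2), n(3), d(4), e(5), r(6), f(7), u(8), l(9), l(10), y(11). Total: 11 letters.

11


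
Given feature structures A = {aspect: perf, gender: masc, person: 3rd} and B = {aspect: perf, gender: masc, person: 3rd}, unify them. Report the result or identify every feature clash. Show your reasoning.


Compare features:
aspect: A=perf vs B=perf -> unified: perf
gender: A=masc vs B=masc -> unified: masc
person: A=3rd vs B=3rd -> unified: 3rd
No clashes found.

Unified: {aspect: perf, gender: masc, person: 3rd}


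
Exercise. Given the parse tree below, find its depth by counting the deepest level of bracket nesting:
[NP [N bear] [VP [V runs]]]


Count bracket nesting levels:
'[' at pos 0: depth = 1
'[' at pos 4: depth = 2
'[' at pos 13: depth = 2
'[' at pos 17: depth = 3
Maximum depth reached: 3

3


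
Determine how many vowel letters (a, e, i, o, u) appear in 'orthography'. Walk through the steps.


Vowels in 'orthography': o, o, a = 3 vowels.

3


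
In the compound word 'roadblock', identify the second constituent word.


Split 'roadblock' into 'road' + 'block'. The second part is 'block'.

block


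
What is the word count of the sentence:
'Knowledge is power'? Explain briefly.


Split into words: Knowledge | is | power = 3 words.

3


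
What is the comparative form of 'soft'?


Apply comparative formation (add -er): 'soft' -> 'softer'.

softer


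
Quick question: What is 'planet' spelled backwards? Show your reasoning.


Reverse 'planet' character by character: 'tenalp'.

tenalp


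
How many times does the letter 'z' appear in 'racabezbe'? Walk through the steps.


Letter 'z' in 'racabezbe': found at position(s) 7 = 1 occurrence(s).

1


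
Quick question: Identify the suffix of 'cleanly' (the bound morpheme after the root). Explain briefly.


The word 'cleanly' = 'clean' (root) + '-ly' (suffix). The suffix is '-ly'.

ly


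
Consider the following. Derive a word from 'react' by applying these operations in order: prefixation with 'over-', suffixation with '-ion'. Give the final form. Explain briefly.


Step 1: Add prefix 'over-' to 'react' = 'overreact'
Step 2: Add suffix '-ion' to 'overreact' = 'overreaction'

overreaction


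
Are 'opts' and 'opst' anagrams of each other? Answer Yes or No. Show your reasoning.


Sorted letters of 'opts': 'opst'
Sorted letters of 'opst': 'opst'
They match.

Yes


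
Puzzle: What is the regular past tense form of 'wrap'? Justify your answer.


Apply rule: Double final consonant and add -ed. 'wrap' becomes 'wrapped'.

wrapped


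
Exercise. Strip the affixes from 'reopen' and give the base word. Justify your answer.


Remove prefix 're' from 'reopen' to get root 'open'.

open


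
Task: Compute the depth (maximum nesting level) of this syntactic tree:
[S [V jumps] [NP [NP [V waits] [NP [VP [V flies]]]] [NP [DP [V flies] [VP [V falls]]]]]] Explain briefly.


Count bracket nesting levels:
'[' at pos 0: depth = 1
'[' at pos 3: depth = 2
'[' at pos 13: depth = 2
'[' at pos 17: depth = 3
'[' at pos 21: depth = 4
'[' at pos 31: depth = 4
'[' at pos 35: depth = 5
'[' at pos 39: depth = 6
'[' at pos 52: depth = 3
'[' at pos 56: depth = 4
'[' at pos 60: depth = 5
'[' at pos 70: depth = 5
'[' at pos 74: depth = 6
Maximum depth reached: 6

6


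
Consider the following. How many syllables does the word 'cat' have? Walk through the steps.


Break 'cat' into syllables: cat -> cat = 1 syllable

1 syllable


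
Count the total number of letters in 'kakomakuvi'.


Spell out 'kakomakuvi' and number each letter: k(1), a(2), k(3), o(4), m(5), a(6), k(7), u(8), v(9), i(10). Total: 10 letters.

10


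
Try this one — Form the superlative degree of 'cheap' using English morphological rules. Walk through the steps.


Apply superlative formation (add -est): 'cheap' -> 'cheapest'.

cheapest


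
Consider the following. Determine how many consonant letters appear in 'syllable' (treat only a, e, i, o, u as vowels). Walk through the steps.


Consonants in 'syllable': s, y, l, l, b, l = 6 consonants.

6


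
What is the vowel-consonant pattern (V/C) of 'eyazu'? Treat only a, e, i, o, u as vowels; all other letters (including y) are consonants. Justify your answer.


Letter mapping: e = V, y = C, a = V, z = C, u = V.

VCVCV


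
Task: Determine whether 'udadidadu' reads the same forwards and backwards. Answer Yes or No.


Forward: 'udadidadu'
Reversed: 'udadidadu'
They are identical.

Yes


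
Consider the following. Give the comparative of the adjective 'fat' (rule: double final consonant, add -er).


Apply comparative formation (double final consonant, add -er): 'fat' -> 'fatter'.

fatter


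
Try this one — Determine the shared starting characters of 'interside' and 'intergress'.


Compare from the start: 5 characters match: 'inter'. Mismatch at position 6: 's' vs 'g'.

inter


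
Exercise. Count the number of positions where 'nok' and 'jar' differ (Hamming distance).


Alignment:
Position 1: 'n' vs 'j' = DIFFER
Position 2: 'o' vs 'a' = DIFFER
Position 3: 'k' vs 'r' = DIFFER
Total differences: 3

3
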